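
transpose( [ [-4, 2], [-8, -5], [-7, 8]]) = [[-4, -8, -7], [2, -5, 8]]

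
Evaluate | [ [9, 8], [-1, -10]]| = (9)*(-10) - (8)*(-1)
= -82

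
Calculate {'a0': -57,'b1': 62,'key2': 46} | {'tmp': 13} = {'a0': -57, 'b1': 62, 'key2': 46, 'tmp': 13}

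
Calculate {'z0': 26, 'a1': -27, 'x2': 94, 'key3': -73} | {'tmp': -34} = {'z0': 26, 'a1': -27, 'x2': 94, 'key3': -73, 'tmp': -34}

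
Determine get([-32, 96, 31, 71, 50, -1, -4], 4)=50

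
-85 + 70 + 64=49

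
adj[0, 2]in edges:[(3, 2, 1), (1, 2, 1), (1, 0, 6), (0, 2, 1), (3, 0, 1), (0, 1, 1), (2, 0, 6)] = 1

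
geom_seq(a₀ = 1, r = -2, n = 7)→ [1, -2, 4, -8, 16, -32, 64]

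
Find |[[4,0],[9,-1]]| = (4)*(-1) - (0)*(9)
= -4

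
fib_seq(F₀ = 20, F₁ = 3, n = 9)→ F_2 = F_1 + F_0 = 23
F_3 = F_2 + F_1 = 26
F_4 = F_3 + F_2 = 49
...
= [20, 3, 23, 26, 49, 75, 124, 199, 323]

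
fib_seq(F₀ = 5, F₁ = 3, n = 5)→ F_2 = F_1 + F_0 = 8
F_3 = F_2 + F_1 = 11
F_4 = F_3 + F_2 = 19
= [5, 3, 8, 11, 19]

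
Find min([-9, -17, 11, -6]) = -17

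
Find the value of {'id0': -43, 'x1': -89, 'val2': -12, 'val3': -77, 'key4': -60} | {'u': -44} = {'id0': -43, 'x1': -89, 'val2': -12, 'val3': -77, 'key4': -60, 'u': -44}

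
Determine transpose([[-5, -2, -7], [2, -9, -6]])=[[-5, 2], [-2, -9], [-7, -6]]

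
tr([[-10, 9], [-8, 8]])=diagonal: (-10) + 8
= -2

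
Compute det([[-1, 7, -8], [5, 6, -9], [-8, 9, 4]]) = (1)*(-1)*det([[6, -9], [9, 4]]) + (-1)*(7)*det([[5, -9], [-8, 4]]) + (1)*(-8)*det([[5, 6], [-8, 9]])
= -105 + 364 + -744
= -485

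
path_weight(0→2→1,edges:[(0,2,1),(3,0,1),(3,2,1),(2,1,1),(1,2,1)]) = 2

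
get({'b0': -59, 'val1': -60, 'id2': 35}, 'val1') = -60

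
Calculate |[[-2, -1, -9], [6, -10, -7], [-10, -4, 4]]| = 1206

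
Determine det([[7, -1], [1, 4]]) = (7)*(4) - (-1)*(1)
= 29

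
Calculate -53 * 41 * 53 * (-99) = 11401731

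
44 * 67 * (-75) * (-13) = 2874300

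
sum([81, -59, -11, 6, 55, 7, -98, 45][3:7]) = -30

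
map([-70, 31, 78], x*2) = -70*2=-140, 31*2=62, 78*2=156
= [-140, 62, 156]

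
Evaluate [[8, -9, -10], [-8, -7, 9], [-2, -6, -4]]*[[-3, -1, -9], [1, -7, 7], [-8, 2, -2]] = [[47, 35, -115], [-55, 75, 5], [32, 36, -16]]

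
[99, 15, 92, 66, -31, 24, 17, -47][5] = 24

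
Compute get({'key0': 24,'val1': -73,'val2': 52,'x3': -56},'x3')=-56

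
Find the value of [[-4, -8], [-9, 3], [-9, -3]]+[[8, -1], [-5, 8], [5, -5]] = [[4, -9], [-14, 11], [-4, -8]]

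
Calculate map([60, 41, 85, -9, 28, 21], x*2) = [120, 82, 170, -18, 56, 42]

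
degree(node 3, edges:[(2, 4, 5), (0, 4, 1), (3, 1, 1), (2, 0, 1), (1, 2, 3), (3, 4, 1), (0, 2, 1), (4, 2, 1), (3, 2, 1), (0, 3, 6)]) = incident: (3,1), (3,4), (3,2), (0,3)
= 4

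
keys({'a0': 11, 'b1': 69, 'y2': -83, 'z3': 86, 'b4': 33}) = ['a0', 'b1', 'y2', 'z3', 'b4']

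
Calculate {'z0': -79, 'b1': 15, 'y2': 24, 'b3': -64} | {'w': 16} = {'z0': -79, 'b1': 15, 'y2': 24, 'b3': -64, 'w': 16}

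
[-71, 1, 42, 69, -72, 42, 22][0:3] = [-71, 1, 42]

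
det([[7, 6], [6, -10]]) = -106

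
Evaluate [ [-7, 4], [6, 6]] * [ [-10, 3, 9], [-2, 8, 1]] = C[0][0] = (-7)*(-10) + (4)*(-2) = 62
C[0][1] = (-7)*(3) + (4)*(8) = 11
C[0][2] = (-7)*(9) + (4)*(1) = -59
C[1][0] = (6)*(-10) + (6)*(-2) = -72
C[1][1] = (6)*(3) + (6)*(8) = 66
C[1][2] = (6)*(9) + (6)*(1) = 60
= [[62, 11, -59], [-72, 66, 60]]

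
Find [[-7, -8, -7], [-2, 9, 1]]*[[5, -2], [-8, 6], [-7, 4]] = C[0][0] = (-7)*(5) + (-8)*(-8) + (-7)*(-7) = 78
C[0][1] = (-7)*(-2) + (-8)*(6) + (-7)*(4) = -62
C[1][0] = (-2)*(5) + (9)*(-8) + (1)*(-7) = -89
C[1][1] = (-2)*(-2) + (9)*(6) + (1)*(4) = 62
= [[78, -62], [-89, 62]]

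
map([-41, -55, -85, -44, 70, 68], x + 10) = [-31, -45, -75, -34, 80, 78]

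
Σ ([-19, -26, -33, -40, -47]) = (-19) + (-26) + (-33) + (-40) + (-47)
= -165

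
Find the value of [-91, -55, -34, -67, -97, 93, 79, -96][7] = -96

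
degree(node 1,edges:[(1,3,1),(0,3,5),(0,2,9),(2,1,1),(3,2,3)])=2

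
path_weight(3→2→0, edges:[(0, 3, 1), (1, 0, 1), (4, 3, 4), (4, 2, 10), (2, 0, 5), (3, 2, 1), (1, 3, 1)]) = 6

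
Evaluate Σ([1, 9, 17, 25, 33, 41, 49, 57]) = 232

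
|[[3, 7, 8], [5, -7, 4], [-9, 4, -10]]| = (1)*(3)*det([[-7, 4], [4, -10]]) + (-1)*(7)*det([[5, 4], [-9, -10]]) + (1)*(8)*det([[5, -7], [-9, 4]])
= 162 + 98 + -344
= -84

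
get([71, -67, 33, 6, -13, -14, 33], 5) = -14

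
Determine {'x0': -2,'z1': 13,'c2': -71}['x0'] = -2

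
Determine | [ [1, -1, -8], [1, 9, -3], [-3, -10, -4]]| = -215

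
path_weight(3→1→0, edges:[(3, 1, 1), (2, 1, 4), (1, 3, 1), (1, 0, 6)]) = 7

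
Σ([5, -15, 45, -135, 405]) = 305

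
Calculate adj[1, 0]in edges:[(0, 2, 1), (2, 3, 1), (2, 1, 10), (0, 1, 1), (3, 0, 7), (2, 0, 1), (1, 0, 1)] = 1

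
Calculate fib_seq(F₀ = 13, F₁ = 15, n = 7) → F_2 = F_1 + F_0 = 28
F_3 = F_2 + F_1 = 43
F_4 = F_3 + F_2 = 71
...
= [13, 15, 28, 43, 71, 114, 185]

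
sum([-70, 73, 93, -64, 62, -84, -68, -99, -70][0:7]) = -58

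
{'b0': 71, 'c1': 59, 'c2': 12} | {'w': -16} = {'b0': 71, 'c1': 59, 'c2': 12, 'w': -16}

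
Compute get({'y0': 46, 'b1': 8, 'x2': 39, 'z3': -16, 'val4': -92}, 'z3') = -16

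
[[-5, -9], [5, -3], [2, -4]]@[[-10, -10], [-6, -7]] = C[0][0] = (-5)*(-10) + (-9)*(-6) = 104
C[0][1] = (-5)*(-10) + (-9)*(-7) = 113
C[1][0] = (5)*(-10) + (-3)*(-6) = -32
C[1][1] = (5)*(-10) + (-3)*(-7) = -29
C[2][0] = (2)*(-10) + (-4)*(-6) = 4
C[2][1] = (2)*(-10) + (-4)*(-7) = 8
= [[104, 113], [-32, -29], [4, 8]]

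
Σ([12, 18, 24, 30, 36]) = 12 + 18 + 24 + 30 + 36
= 120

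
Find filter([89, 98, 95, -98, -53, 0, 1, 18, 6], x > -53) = keep x where x > -53: 89✓, 98✓, 95✓, -98✗, -53✗, 0✓, 1✓, 18✓, 6✓
= [89, 98, 95, 0, 1, 18, 6]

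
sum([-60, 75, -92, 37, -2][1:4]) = slice → [75, -92, 37]
75 + (-92) + 37
= 20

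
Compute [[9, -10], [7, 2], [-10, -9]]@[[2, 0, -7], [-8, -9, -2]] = C[0][0] = (9)*(2) + (-10)*(-8) = 98
C[0][1] = (9)*(0) + (-10)*(-9) = 90
C[0][2] = (9)*(-7) + (-10)*(-2) = -43
C[1][0] = (7)*(2) + (2)*(-8) = -2
C[1][1] = (7)*(0) + (2)*(-9) = -18
C[1][2] = (7)*(-7) + (2)*(-2) = -53
... (3 more cells)
= [[98, 90, -43], [-2, -18, -53], [52, 81, 88]]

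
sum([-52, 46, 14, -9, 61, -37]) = (-52) + 46 + 14 + (-9) + 61 + (-37)
= 23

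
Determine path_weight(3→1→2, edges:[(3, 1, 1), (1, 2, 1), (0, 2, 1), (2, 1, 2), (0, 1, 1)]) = 2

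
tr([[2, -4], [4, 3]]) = 5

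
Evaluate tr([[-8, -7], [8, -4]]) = -12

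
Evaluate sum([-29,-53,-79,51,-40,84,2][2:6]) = 16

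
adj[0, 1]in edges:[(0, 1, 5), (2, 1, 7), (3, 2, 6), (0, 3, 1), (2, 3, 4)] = 5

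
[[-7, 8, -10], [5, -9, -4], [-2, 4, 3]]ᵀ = [[-7, 5, -2], [8, -9, 4], [-10, -4, 3]]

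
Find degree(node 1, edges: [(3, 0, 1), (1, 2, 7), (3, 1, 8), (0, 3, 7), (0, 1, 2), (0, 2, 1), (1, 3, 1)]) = 4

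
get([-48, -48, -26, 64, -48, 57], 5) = 57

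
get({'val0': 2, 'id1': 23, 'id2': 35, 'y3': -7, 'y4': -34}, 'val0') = 2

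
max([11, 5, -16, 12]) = 12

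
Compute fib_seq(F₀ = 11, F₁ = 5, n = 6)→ F_2 = F_1 + F_0 = 16
F_3 = F_2 + F_1 = 21
F_4 = F_3 + F_2 = 37
...
= [11, 5, 16, 21, 37, 58]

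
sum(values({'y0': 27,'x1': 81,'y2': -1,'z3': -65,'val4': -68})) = -26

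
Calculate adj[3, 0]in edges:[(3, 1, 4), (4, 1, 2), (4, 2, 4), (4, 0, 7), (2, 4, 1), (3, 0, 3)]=3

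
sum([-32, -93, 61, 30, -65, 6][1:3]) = -32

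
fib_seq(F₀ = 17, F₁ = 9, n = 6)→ F_2 = F_1 + F_0 = 26
F_3 = F_2 + F_1 = 35
F_4 = F_3 + F_2 = 61
...
= [17, 9, 26, 35, 61, 96]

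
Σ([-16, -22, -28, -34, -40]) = -140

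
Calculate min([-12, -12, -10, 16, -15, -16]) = -16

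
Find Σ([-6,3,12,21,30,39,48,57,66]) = 270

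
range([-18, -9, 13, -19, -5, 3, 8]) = 32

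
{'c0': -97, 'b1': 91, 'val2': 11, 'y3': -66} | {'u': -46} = {'c0': -97, 'b1': 91, 'val2': 11, 'y3': -66, 'u': -46}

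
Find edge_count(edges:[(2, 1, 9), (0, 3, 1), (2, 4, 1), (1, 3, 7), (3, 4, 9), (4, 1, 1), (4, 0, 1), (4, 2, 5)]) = 8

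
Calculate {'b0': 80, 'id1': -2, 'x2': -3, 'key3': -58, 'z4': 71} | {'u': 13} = {'b0': 80, 'id1': -2, 'x2': -3, 'key3': -58, 'z4': 71, 'u': 13}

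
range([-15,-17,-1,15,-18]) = 33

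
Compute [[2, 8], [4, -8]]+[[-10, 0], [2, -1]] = [[-8, 8], [6, -9]]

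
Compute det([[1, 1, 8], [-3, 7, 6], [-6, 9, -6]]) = (1)*(1)*det([[7, 6], [9, -6]]) + (-1)*(1)*det([[-3, 6], [-6, -6]]) + (1)*(8)*det([[-3, 7], [-6, 9]])
= -96 + -54 + 120
= -30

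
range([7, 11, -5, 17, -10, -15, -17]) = 34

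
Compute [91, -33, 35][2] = 35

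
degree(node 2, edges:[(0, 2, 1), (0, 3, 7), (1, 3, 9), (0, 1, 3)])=incident: (0,2)
= 1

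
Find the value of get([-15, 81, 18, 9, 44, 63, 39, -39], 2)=18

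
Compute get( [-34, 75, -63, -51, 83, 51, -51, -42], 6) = -51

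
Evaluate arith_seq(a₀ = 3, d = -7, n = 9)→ a_0 = 3 + 0*-7 = 3
a_1 = 3 + 1*-7 = -4
a_2 = 3 + 2*-7 = -11
...
= [3, -4, -11, -18, -25, -32, -39, -46, -53]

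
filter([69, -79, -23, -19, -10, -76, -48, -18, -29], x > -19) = [69, -10, -18]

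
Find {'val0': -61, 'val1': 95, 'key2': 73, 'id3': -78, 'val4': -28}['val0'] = -61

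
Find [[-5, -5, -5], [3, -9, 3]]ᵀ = [[-5, 3], [-5, -9], [-5, 3]]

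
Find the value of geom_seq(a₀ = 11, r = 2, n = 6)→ a_0 = 11*2^0 = 11
a_1 = 11*2^1 = 22
a_2 = 11*2^2 = 44
...
= [11, 22, 44, 88, 176, 352]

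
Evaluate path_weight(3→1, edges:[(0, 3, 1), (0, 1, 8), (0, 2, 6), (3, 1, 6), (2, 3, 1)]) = w(3→1)=6
= 6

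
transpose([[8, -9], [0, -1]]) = [[8, 0], [-9, -1]]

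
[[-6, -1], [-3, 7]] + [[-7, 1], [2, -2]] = [[-13, 0], [-1, 5]]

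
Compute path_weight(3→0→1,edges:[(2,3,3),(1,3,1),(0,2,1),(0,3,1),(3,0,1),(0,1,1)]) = w(3→0)=1 + w(0→1)=1
= 2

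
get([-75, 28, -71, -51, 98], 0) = -75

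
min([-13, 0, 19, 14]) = -13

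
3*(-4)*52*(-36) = 22464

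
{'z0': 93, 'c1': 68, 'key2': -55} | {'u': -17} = {'z0': 93, 'c1': 68, 'key2': -55, 'u': -17}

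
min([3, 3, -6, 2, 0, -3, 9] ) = -6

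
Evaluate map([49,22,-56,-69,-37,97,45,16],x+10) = [59, 32, -46, -59, -27, 107, 55, 26]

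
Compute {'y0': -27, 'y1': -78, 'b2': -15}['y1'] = -78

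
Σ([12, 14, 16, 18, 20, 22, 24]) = 126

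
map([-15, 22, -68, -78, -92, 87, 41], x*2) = [-30, 44, -136, -156, -184, 174, 82]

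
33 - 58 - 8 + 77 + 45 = 89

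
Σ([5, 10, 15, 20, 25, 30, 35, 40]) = 180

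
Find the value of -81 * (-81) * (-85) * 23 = -12826755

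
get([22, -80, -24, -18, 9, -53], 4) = 9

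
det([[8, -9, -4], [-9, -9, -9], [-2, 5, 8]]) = (1)*(8)*det([[-9, -9], [5, 8]]) + (-1)*(-9)*det([[-9, -9], [-2, 8]]) + (1)*(-4)*det([[-9, -9], [-2, 5]])
= -216 + -810 + 252
= -774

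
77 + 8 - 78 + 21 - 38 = -10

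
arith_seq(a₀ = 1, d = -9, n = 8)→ [1, -8, -17, -26, -35, -44, -53, -62]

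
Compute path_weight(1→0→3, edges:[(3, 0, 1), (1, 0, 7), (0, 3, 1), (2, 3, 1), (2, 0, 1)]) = w(1→0)=7 + w(0→3)=1
= 8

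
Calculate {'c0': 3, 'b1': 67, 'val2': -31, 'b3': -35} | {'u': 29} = {'c0': 3, 'b1': 67, 'val2': -31, 'b3': -35, 'u': 29}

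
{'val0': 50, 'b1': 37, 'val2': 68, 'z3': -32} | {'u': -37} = {'val0': 50, 'b1': 37, 'val2': 68, 'z3': -32, 'u': -37}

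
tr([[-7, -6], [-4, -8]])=-15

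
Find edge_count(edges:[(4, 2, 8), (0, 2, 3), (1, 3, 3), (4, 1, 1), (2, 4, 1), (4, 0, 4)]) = 6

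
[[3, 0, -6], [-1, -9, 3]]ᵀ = [[3, -1], [0, -9], [-6, 3]]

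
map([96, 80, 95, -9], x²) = (96)²=9216, (80)²=6400, (95)²=9025, (-9)²=81
= [9216, 6400, 9025, 81]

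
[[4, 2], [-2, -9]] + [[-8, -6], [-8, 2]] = [[-4, -4], [-10, -7]]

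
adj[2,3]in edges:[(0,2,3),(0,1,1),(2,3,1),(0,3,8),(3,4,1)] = 1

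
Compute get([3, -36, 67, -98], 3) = -98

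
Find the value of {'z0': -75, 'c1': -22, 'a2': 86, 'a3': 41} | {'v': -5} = {'z0': -75, 'c1': -22, 'a2': 86, 'a3': 41, 'v': -5}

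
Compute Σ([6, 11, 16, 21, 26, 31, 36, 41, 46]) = 234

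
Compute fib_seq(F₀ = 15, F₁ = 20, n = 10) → F_2 = F_1 + F_0 = 35
F_3 = F_2 + F_1 = 55
F_4 = F_3 + F_2 = 90
...
= [15, 20, 35, 55, 90, 145, 235, 380, 615, 995]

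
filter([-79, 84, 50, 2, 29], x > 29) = keep x where x > 29: -79✗, 84✓, 50✓, 2✗, 29✗
= [84, 50]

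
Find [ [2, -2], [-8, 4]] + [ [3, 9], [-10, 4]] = [[5, 7], [-18, 8]]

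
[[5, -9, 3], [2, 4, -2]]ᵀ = [[5, 2], [-9, 4], [3, -2]]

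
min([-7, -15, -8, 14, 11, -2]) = -15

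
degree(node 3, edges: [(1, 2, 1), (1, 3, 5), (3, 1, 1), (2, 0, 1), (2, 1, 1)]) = 2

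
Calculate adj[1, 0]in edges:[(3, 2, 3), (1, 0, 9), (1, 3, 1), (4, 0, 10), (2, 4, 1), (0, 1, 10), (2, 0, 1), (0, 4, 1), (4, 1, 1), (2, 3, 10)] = 9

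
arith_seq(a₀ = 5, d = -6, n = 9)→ [5, -1, -7, -13, -19, -25, -31, -37, -43]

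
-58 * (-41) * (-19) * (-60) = 2710920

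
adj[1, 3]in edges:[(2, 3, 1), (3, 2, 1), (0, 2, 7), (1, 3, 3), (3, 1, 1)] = 3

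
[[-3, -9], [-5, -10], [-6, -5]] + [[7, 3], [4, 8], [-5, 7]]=[[4, -6], [-1, -2], [-11, 2]]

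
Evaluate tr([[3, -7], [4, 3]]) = diagonal: 3 + 3
= 6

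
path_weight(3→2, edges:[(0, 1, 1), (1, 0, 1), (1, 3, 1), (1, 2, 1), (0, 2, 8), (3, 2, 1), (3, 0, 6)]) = 1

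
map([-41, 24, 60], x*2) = [-82, 48, 120]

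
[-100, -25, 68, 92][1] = -25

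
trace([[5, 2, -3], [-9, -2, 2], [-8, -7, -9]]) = -6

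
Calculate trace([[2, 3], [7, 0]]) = 2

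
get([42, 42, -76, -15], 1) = 42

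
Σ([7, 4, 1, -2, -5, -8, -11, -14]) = -28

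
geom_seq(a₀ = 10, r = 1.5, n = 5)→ a_0 = 10*1.5^0 = 10.0
a_1 = 10*1.5^1 = 15.0
a_2 = 10*1.5^2 = 22.5
...
= [10.0, 15.0, 22.5, 33.75, 50.625]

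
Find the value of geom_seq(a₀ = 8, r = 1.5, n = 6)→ a_0 = 8*1.5^0 = 8.0
a_1 = 8*1.5^1 = 12.0
a_2 = 8*1.5^2 = 18.0
...
= [8.0, 12.0, 18.0, 27.0, 40.5, 60.75]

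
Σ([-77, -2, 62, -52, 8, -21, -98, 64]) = (-77) + (-2) + 62 + (-52) + 8 + (-21) + (-98) + 64
= -116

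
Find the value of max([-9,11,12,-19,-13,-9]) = 12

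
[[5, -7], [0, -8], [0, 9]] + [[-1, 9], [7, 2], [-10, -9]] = [[4, 2], [7, -6], [-10, 0]]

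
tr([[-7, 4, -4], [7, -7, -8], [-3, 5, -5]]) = -19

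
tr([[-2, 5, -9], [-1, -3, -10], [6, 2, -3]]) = -8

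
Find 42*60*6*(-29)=-438480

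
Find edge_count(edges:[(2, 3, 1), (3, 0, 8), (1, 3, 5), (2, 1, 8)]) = 4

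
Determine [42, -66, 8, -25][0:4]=[42, -66, 8, -25]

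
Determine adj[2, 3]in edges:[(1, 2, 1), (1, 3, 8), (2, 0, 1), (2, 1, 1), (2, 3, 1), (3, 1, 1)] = 1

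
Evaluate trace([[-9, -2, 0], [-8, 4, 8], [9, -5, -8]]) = diagonal: (-9) + 4 + (-8)
= -13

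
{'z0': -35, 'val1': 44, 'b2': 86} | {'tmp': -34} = {'z0': -35, 'val1': 44, 'b2': 86, 'tmp': -34}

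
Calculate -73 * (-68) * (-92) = -456688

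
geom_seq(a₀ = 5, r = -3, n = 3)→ [5, -15, 45]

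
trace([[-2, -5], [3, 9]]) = diagonal: (-2) + 9
= 7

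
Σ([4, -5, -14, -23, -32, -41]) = 4 + (-5) + (-14) + (-23) + (-32) + (-41)
= -111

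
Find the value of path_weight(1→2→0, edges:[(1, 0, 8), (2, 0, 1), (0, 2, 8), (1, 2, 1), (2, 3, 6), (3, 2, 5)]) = 2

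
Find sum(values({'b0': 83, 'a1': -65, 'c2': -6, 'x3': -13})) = 83 + (-65) + (-6) + (-13)
= -1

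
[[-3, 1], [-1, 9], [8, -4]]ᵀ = [[-3, -1, 8], [1, 9, -4]]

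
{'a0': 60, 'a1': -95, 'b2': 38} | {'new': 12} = {'a0': 60, 'a1': -95, 'b2': 38, 'new': 12}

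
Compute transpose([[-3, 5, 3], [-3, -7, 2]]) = [[-3, -3], [5, -7], [3, 2]]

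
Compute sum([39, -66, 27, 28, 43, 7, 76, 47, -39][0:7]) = 154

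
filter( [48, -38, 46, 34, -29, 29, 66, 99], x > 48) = [66, 99]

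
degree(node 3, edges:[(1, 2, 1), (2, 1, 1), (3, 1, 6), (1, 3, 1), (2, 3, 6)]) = 3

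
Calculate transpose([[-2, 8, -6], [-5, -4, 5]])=[[-2, -5], [8, -4], [-6, 5]]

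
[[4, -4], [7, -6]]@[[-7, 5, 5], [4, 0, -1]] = C[0][0] = (4)*(-7) + (-4)*(4) = -44
C[0][1] = (4)*(5) + (-4)*(0) = 20
C[0][2] = (4)*(5) + (-4)*(-1) = 24
C[1][0] = (7)*(-7) + (-6)*(4) = -73
C[1][1] = (7)*(5) + (-6)*(0) = 35
C[1][2] = (7)*(5) + (-6)*(-1) = 41
= [[-44, 20, 24], [-73, 35, 41]]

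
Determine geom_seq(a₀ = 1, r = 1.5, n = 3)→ a_0 = 1*1.5^0 = 1.0
a_1 = 1*1.5^1 = 1.5
a_2 = 1*1.5^2 = 2.25
= [1.0, 1.5, 2.25]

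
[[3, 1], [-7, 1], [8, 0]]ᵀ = [[3, -7, 8], [1, 1, 0]]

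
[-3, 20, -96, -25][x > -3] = [20]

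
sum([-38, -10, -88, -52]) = (-38) + (-10) + (-88) + (-52)
= -188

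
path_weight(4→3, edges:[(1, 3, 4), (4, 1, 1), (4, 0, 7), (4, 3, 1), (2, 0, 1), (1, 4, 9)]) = 1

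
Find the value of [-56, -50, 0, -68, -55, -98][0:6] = [-56, -50, 0, -68, -55, -98]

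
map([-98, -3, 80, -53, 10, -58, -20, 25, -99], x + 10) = -98+10=-88, -3+10=7, 80+10=90, -53+10=-43, 10+10=20, -58+10=-48, -20+10=-10, 25+10=35, -99+10=-89
= [-88, 7, 90, -43, 20, -48, -10, 35, -89]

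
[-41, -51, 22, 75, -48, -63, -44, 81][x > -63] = keep x where x > -63: -41✓, -51✓, 22✓, 75✓, -48✓, -63✗, -44✓, 81✓
= [-41, -51, 22, 75, -48, -44, 81]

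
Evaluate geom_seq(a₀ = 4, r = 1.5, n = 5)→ a_0 = 4*1.5^0 = 4.0
a_1 = 4*1.5^1 = 6.0
a_2 = 4*1.5^2 = 9.0
...
= [4.0, 6.0, 9.0, 13.5, 20.25]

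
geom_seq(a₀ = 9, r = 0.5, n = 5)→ [9.0, 4.5, 2.25, 1.125, 0.5625]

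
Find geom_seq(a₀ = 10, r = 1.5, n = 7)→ [10.0, 15.0, 22.5, 33.75, 50.625, 75.9375, 113.90625]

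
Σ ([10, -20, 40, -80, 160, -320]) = -210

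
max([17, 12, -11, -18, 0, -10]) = 17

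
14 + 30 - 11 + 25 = 58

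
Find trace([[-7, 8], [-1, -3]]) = diagonal: (-7) + (-3)
= -10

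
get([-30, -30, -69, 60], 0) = -30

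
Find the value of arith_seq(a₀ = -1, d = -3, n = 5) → [-1, -4, -7, -10, -13]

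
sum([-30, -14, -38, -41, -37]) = -160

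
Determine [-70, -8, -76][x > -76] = keep x where x > -76: -70✓, -8✓, -76✗
= [-70, -8]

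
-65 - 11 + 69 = -7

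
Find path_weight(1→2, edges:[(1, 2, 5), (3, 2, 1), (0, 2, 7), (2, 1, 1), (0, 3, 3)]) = 5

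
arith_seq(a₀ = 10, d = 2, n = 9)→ [10, 12, 14, 16, 18, 20, 22, 24, 26]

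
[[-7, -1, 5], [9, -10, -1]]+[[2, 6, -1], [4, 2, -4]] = [[-5, 5, 4], [13, -8, -5]]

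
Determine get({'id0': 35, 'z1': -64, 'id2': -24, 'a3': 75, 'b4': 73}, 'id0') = 35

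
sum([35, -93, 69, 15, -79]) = -53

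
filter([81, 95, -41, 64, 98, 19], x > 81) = [95, 98]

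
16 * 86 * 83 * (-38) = -4339904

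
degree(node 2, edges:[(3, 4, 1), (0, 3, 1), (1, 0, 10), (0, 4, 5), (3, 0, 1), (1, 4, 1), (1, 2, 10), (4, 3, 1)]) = 1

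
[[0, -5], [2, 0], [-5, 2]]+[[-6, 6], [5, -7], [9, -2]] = [[-6, 1], [7, -7], [4, 0]]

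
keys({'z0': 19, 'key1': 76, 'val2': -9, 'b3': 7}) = ['z0', 'key1', 'val2', 'b3']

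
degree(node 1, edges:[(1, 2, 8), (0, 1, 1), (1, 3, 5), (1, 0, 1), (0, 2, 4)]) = incident: (1,2), (0,1), (1,3), (1,0)
= 4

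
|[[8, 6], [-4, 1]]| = 32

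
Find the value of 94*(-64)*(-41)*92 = 22692352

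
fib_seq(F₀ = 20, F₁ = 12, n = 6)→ [20, 12, 32, 44, 76, 120]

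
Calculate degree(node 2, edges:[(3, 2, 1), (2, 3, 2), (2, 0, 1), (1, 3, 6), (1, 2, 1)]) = 4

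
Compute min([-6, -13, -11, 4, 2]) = -13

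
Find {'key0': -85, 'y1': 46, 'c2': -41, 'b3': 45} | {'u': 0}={'key0': -85, 'y1': 46, 'c2': -41, 'b3': 45, 'u': 0}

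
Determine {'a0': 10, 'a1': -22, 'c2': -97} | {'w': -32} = {'a0': 10, 'a1': -22, 'c2': -97, 'w': -32}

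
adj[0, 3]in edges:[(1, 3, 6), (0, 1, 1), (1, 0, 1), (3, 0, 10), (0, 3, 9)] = 9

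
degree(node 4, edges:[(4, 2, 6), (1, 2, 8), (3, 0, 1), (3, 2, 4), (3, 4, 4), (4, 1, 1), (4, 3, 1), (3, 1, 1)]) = incident: (4,2), (3,4), (4,1), (4,3)
= 4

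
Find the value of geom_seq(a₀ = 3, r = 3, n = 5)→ [3, 9, 27, 81, 243]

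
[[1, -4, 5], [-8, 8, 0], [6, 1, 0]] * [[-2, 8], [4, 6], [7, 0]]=[[17, -16], [48, -16], [-8, 54]]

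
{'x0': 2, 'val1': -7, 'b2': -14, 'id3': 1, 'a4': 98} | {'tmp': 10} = {'x0': 2, 'val1': -7, 'b2': -14, 'id3': 1, 'a4': 98, 'tmp': 10}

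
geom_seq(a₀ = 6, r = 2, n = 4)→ [6, 12, 24, 48]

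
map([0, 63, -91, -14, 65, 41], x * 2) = 0*2=0, 63*2=126, -91*2=-182, -14*2=-28, 65*2=130, 41*2=82
= [0, 126, -182, -28, 130, 82]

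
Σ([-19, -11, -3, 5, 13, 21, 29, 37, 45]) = (-19) + (-11) + (-3) + 5 + 13 + 21 + 29 + 37 + 45
= 117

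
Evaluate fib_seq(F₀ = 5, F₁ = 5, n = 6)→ F_2 = F_1 + F_0 = 10
F_3 = F_2 + F_1 = 15
F_4 = F_3 + F_2 = 25
...
= [5, 5, 10, 15, 25, 40]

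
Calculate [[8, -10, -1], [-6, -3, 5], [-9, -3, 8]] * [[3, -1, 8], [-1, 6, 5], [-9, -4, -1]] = C[0][0] = (8)*(3) + (-10)*(-1) + (-1)*(-9) = 43
C[0][1] = (8)*(-1) + (-10)*(6) + (-1)*(-4) = -64
C[0][2] = (8)*(8) + (-10)*(5) + (-1)*(-1) = 15
C[1][0] = (-6)*(3) + (-3)*(-1) + (5)*(-9) = -60
C[1][1] = (-6)*(-1) + (-3)*(6) + (5)*(-4) = -32
C[1][2] = (-6)*(8) + (-3)*(5) + (5)*(-1) = -68
... (3 more cells)
= [[43, -64, 15], [-60, -32, -68], [-96, -41, -95]]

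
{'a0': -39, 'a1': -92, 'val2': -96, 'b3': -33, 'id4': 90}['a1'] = -92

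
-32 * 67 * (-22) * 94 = 4433792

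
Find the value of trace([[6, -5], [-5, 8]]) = diagonal: 6 + 8
= 14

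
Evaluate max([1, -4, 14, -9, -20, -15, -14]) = 14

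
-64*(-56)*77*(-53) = -14626304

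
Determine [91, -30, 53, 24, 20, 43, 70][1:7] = [-30, 53, 24, 20, 43, 70]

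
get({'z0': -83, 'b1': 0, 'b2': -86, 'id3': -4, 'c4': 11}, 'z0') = -83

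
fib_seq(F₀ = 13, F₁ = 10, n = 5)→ [13, 10, 23, 33, 56]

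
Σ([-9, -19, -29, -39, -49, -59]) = (-9) + (-19) + (-29) + (-39) + (-49) + (-59)
= -204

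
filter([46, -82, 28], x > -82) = keep x where x > -82: 46✓, -82✗, 28✓
= [46, 28]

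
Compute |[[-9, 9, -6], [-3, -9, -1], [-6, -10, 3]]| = 612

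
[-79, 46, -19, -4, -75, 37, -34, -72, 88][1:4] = [46, -19, -4]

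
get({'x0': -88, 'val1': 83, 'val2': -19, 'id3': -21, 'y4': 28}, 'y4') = 28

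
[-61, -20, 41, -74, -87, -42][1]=-20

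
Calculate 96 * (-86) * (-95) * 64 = 50196480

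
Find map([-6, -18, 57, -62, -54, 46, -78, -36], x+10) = [4, -8, 67, -52, -44, 56, -68, -26]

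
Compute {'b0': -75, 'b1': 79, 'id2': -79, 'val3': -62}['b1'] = 79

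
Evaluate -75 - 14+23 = -66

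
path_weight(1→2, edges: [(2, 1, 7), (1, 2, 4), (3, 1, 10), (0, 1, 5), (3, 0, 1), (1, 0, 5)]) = 4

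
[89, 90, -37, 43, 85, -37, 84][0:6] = [89, 90, -37, 43, 85, -37]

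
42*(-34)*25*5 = -178500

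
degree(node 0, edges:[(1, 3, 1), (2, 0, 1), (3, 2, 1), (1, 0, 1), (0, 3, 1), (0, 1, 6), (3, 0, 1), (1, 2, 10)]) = incident: (2,0), (1,0), (0,3), (0,1), (3,0)
= 5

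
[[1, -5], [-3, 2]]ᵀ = [[1, -3], [-5, 2]]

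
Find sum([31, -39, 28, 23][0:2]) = -8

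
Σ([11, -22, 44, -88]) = 11 + -22 + 44 + -88
= -55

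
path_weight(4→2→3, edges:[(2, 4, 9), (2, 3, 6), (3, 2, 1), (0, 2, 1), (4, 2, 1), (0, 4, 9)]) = 7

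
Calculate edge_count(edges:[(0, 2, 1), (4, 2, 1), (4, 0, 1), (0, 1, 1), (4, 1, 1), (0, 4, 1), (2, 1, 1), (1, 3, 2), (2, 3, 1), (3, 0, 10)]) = 10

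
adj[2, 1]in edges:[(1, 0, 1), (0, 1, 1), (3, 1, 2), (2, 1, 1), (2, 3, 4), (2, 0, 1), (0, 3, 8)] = 1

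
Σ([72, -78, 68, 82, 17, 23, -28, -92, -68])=-4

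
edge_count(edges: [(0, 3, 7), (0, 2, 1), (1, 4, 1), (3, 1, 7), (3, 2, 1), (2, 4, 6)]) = 6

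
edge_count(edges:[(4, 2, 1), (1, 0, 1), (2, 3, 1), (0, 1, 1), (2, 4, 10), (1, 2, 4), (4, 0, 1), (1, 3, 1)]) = 8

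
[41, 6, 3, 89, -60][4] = -60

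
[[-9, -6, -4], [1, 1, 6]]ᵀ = [[-9, 1], [-6, 1], [-4, 6]]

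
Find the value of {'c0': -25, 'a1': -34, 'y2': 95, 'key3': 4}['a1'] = -34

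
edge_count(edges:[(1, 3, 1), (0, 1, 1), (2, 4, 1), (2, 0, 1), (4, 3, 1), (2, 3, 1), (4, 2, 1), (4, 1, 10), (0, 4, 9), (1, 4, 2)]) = 10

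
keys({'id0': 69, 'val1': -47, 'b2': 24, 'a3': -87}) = ['id0', 'val1', 'b2', 'a3']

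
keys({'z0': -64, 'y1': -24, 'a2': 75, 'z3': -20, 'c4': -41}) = ['z0', 'y1', 'a2', 'z3', 'c4']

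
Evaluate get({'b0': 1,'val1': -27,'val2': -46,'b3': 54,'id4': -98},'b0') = 1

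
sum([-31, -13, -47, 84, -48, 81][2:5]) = slice → [-47, 84, -48]
(-47) + 84 + (-48)
= -11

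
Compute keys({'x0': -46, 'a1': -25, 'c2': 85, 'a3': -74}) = ['x0', 'a1', 'c2', 'a3']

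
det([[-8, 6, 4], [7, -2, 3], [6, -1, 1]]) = (1)*(-8)*det([[-2, 3], [-1, 1]]) + (-1)*(6)*det([[7, 3], [6, 1]]) + (1)*(4)*det([[7, -2], [6, -1]])
= -8 + 66 + 20
= 78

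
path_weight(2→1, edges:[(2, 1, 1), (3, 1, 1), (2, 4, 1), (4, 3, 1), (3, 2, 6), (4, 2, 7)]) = 1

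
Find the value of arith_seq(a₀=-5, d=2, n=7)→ a_0 = -5 + 0*2 = -5
a_1 = -5 + 1*2 = -3
a_2 = -5 + 2*2 = -1
...
= [-5, -3, -1, 1, 3, 5, 7]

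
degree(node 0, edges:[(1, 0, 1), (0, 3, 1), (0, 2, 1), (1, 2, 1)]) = 3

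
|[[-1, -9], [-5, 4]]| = -49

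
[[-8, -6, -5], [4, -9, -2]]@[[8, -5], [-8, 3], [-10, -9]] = [[34, 67], [124, -29]]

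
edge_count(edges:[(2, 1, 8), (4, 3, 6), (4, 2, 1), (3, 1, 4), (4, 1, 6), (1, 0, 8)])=6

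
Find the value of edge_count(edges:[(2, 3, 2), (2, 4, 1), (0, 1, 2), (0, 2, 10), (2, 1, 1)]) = 5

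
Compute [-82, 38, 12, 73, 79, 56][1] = 38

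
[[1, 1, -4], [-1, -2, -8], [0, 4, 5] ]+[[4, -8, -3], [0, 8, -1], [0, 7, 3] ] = [[5, -7, -7], [-1, 6, -9], [0, 11, 8]]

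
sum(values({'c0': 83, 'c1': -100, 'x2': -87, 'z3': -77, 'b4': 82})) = 83 + (-100) + (-87) + (-77) + 82
= -99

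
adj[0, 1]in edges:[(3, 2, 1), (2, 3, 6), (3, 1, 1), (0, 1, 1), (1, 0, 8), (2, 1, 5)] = 1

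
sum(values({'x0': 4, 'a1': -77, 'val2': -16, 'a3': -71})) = -160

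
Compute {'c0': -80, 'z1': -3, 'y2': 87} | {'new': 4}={'c0': -80, 'z1': -3, 'y2': 87, 'new': 4}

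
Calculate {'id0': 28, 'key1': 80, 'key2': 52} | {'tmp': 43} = {'id0': 28, 'key1': 80, 'key2': 52, 'tmp': 43}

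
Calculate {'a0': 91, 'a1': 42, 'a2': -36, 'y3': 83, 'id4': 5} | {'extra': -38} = {'a0': 91, 'a1': 42, 'a2': -36, 'y3': 83, 'id4': 5, 'extra': -38}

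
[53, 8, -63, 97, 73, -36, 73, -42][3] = 97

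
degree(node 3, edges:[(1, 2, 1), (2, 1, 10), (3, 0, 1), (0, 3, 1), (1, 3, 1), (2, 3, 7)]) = 4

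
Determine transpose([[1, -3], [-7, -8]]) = [[1, -7], [-3, -8]]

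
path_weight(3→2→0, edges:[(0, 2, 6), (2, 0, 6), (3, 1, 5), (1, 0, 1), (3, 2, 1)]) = w(3→2)=1 + w(2→0)=6
= 7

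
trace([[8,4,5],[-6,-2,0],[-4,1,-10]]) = -4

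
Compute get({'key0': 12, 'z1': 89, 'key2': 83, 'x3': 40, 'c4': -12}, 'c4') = -12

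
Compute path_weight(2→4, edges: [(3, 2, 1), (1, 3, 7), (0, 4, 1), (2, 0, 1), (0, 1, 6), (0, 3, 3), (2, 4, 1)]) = 1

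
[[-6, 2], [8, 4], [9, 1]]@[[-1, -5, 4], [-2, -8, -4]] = [[2, 14, -32], [-16, -72, 16], [-11, -53, 32]]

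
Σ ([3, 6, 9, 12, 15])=45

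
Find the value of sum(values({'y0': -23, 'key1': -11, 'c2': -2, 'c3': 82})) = 46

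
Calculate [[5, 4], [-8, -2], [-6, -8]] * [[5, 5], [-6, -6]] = C[0][0] = (5)*(5) + (4)*(-6) = 1
C[0][1] = (5)*(5) + (4)*(-6) = 1
C[1][0] = (-8)*(5) + (-2)*(-6) = -28
C[1][1] = (-8)*(5) + (-2)*(-6) = -28
C[2][0] = (-6)*(5) + (-8)*(-6) = 18
C[2][1] = (-6)*(5) + (-8)*(-6) = 18
= [[1, 1], [-28, -28], [18, 18]]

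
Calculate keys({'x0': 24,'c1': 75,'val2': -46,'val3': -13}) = ['x0', 'c1', 'val2', 'val3']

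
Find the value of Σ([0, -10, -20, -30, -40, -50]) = -150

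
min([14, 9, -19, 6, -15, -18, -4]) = -19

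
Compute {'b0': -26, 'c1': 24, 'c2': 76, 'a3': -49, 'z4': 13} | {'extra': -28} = {'b0': -26, 'c1': 24, 'c2': 76, 'a3': -49, 'z4': 13, 'extra': -28}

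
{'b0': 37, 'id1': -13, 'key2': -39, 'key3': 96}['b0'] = 37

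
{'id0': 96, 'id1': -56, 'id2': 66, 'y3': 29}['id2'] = 66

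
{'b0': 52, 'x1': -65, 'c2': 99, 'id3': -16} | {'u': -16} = {'b0': 52, 'x1': -65, 'c2': 99, 'id3': -16, 'u': -16}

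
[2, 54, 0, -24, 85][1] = 54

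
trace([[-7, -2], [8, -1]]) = diagonal: (-7) + (-1)
= -8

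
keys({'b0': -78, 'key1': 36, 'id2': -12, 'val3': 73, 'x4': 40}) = ['b0', 'key1', 'id2', 'val3', 'x4']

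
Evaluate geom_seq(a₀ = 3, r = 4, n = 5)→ a_0 = 3*4^0 = 3
a_1 = 3*4^1 = 12
a_2 = 3*4^2 = 48
...
= [3, 12, 48, 192, 768]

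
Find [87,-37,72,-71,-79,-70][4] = -79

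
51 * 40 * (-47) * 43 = -4122840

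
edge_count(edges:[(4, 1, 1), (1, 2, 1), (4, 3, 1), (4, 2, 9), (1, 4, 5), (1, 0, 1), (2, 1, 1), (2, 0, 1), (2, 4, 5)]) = 9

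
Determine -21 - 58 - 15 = -94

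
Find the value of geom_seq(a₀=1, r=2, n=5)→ [1, 2, 4, 8, 16]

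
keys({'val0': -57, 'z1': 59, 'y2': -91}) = ['val0', 'z1', 'y2']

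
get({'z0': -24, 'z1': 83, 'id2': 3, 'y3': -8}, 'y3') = -8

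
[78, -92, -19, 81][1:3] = [-92, -19]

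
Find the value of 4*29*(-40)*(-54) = 250560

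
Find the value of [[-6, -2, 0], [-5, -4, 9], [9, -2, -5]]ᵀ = [[-6, -5, 9], [-2, -4, -2], [0, 9, -5]]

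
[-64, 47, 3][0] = -64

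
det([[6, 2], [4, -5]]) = -38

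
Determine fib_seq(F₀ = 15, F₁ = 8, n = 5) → F_2 = F_1 + F_0 = 23
F_3 = F_2 + F_1 = 31
F_4 = F_3 + F_2 = 54
= [15, 8, 23, 31, 54]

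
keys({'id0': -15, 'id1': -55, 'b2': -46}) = ['id0', 'id1', 'b2']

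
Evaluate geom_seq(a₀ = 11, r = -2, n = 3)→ a_0 = 11*(-2)^0 = 11
a_1 = 11*(-2)^1 = -22
a_2 = 11*(-2)^2 = 44
= [11, -22, 44]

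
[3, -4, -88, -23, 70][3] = -23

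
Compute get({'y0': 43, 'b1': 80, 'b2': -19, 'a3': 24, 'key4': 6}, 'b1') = 80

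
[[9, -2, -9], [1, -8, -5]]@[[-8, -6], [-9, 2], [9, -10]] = C[0][0] = (9)*(-8) + (-2)*(-9) + (-9)*(9) = -135
C[0][1] = (9)*(-6) + (-2)*(2) + (-9)*(-10) = 32
C[1][0] = (1)*(-8) + (-8)*(-9) + (-5)*(9) = 19
C[1][1] = (1)*(-6) + (-8)*(2) + (-5)*(-10) = 28
= [[-135, 32], [19, 28]]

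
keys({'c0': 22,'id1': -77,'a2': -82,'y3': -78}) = ['c0', 'id1', 'a2', 'y3']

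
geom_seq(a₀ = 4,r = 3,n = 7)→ a_0 = 4*3^0 = 4
a_1 = 4*3^1 = 12
a_2 = 4*3^2 = 36
...
= [4, 12, 36, 108, 324, 972, 2916]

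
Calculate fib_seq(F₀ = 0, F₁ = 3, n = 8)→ F_2 = F_1 + F_0 = 3
F_3 = F_2 + F_1 = 6
F_4 = F_3 + F_2 = 9
...
= [0, 3, 3, 6, 9, 15, 24, 39]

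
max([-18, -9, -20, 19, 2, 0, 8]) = 19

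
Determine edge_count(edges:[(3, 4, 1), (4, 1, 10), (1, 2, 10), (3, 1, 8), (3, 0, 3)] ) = 5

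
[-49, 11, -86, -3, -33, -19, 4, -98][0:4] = [-49, 11, -86, -3]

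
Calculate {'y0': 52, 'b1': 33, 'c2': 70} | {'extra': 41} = {'y0': 52, 'b1': 33, 'c2': 70, 'extra': 41}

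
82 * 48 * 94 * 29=10729536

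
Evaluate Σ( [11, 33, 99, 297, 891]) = 11 + 33 + 99 + 297 + 891
= 1331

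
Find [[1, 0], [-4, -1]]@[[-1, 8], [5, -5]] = [[-1, 8], [-1, -27]]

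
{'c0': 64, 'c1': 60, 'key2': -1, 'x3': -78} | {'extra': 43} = {'c0': 64, 'c1': 60, 'key2': -1, 'x3': -78, 'extra': 43}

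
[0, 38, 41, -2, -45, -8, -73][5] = -8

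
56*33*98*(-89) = -16118256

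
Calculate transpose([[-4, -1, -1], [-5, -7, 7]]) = [[-4, -5], [-1, -7], [-1, 7]]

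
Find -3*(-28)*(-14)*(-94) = 110544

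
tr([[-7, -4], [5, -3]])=-10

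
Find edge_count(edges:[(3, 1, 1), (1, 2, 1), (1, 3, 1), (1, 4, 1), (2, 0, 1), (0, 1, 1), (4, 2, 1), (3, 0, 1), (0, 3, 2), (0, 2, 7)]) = 10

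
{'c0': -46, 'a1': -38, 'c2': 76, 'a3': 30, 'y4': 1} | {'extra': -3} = {'c0': -46, 'a1': -38, 'c2': 76, 'a3': 30, 'y4': 1, 'extra': -3}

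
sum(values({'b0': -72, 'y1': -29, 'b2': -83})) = (-72) + (-29) + (-83)
= -184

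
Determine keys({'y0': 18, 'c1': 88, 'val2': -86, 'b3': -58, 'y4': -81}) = ['y0', 'c1', 'val2', 'b3', 'y4']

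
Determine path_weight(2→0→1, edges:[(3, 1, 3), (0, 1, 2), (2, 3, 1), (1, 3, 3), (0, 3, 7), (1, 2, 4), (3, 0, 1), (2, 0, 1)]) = w(2→0)=1 + w(0→1)=2
= 3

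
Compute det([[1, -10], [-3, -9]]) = (1)*(-9) - (-10)*(-3)
= -39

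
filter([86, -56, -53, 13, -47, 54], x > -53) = [86, 13, -47, 54]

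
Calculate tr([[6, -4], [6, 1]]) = 7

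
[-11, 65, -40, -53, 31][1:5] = [65, -40, -53, 31]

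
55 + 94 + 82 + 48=279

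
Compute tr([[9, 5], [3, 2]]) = diagonal: 9 + 2
= 11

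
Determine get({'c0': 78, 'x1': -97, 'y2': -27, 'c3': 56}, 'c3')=56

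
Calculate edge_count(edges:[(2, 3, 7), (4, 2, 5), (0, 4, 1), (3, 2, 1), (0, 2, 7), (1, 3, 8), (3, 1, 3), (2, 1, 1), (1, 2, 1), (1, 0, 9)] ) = 10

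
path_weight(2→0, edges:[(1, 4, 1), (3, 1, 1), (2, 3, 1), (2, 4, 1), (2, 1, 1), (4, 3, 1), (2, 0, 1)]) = w(2→0)=1
= 1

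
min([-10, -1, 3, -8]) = -10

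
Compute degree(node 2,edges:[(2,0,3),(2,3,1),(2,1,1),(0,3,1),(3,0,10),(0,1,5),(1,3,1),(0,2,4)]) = 4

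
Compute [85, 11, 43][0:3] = [85, 11, 43]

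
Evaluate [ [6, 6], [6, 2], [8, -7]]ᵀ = [[6, 6, 8], [6, 2, -7]]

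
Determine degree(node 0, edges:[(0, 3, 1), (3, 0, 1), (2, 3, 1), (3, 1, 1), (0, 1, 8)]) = incident: (0,3), (3,0), (0,1)
= 3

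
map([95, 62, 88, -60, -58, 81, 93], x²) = [9025, 3844, 7744, 3600, 3364, 6561, 8649]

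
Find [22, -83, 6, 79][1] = -83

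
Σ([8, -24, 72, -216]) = 8 + -24 + 72 + -216
= -160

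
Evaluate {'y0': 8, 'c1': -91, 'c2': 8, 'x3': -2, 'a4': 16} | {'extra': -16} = {'y0': 8, 'c1': -91, 'c2': 8, 'x3': -2, 'a4': 16, 'extra': -16}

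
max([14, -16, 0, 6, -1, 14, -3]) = 14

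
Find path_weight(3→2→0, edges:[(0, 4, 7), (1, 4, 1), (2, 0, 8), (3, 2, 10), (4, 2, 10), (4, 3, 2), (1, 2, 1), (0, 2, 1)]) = 18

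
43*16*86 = 59168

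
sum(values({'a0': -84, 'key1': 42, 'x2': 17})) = -25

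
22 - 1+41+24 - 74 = 12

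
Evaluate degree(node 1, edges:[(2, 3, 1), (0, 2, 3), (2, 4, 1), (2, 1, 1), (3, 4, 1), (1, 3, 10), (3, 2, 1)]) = 2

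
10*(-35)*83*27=-784350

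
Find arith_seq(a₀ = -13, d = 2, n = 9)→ [-13, -11, -9, -7, -5, -3, -1, 1, 3]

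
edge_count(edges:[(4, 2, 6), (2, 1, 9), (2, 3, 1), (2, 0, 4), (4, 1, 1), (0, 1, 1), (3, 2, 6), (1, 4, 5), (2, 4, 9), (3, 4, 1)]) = 10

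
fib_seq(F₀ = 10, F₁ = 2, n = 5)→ F_2 = F_1 + F_0 = 12
F_3 = F_2 + F_1 = 14
F_4 = F_3 + F_2 = 26
= [10, 2, 12, 14, 26]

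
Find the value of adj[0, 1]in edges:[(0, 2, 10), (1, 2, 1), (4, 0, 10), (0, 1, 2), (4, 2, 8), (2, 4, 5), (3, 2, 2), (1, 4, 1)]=2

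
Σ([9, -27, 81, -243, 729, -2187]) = -1638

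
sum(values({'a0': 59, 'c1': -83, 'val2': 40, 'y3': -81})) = -65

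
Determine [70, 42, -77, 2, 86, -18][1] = 42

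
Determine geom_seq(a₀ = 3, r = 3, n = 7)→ a_0 = 3*3^0 = 3
a_1 = 3*3^1 = 9
a_2 = 3*3^2 = 27
...
= [3, 9, 27, 81, 243, 729, 2187]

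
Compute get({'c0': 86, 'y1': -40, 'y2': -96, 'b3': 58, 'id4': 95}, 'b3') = 58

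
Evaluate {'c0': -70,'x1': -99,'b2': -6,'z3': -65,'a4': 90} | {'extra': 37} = {'c0': -70, 'x1': -99, 'b2': -6, 'z3': -65, 'a4': 90, 'extra': 37}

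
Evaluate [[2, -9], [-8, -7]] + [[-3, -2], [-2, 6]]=[[-1, -11], [-10, -1]]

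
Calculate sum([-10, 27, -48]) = -31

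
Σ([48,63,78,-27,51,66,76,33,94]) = 48 + 63 + 78 + (-27) + 51 + 66 + 76 + 33 + 94
= 482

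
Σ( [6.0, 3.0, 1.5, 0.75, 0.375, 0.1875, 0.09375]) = 6.0 + 3.0 + 1.5 + 0.75 + 0.375 + 0.1875 + 0.09375
= 11.90625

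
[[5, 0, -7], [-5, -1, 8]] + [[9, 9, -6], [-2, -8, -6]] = [[14, 9, -13], [-7, -9, 2]]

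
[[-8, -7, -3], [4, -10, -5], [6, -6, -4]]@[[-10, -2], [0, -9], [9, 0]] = [[53, 79], [-85, 82], [-96, 42]]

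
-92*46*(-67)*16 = 4536704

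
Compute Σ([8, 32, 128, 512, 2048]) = 8 + 32 + 128 + 512 + 2048
= 2728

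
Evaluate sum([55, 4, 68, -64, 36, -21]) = 78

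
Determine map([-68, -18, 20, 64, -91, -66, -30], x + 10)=[-58, -8, 30, 74, -81, -56, -20]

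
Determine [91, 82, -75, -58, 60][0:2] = [91, 82]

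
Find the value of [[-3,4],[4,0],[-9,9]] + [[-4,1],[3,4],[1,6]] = [[-7, 5], [7, 4], [-8, 15]]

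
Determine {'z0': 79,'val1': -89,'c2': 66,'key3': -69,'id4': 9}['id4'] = 9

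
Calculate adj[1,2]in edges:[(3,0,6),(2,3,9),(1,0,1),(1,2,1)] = 1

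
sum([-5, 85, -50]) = 30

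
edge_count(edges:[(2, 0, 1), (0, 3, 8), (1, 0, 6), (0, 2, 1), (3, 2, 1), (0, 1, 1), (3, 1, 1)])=7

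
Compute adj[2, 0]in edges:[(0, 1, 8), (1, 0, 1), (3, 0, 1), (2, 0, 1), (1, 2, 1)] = 1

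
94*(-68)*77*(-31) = 15257704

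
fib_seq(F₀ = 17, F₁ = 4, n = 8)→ [17, 4, 21, 25, 46, 71, 117, 188]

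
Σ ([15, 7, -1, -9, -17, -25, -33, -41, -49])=15 + 7 + (-1) + (-9) + (-17) + (-25) + (-33) + (-41) + (-49)
= -153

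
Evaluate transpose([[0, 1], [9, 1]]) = [[0, 9], [1, 1]]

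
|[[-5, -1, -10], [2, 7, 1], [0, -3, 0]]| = 45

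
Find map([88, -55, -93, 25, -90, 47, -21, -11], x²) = [7744, 3025, 8649, 625, 8100, 2209, 441, 121]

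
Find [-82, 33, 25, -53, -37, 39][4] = -37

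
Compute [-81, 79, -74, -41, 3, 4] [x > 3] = [79, 4]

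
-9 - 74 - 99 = -182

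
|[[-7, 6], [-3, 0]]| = 18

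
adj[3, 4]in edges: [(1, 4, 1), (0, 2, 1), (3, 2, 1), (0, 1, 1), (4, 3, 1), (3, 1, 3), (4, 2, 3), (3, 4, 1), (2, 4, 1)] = 1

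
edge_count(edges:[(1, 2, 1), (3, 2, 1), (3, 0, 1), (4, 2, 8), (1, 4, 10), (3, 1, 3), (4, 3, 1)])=7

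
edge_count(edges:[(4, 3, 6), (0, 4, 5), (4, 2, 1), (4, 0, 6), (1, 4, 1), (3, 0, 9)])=6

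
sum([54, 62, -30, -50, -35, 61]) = 54 + 62 + (-30) + (-50) + (-35) + 61
= 62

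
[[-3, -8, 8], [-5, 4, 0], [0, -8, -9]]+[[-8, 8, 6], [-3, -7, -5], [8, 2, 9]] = [[-11, 0, 14], [-8, -3, -5], [8, -6, 0]]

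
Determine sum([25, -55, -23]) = -53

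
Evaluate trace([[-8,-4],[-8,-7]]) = -15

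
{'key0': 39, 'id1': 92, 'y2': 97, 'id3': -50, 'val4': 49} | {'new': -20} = {'key0': 39, 'id1': 92, 'y2': 97, 'id3': -50, 'val4': 49, 'new': -20}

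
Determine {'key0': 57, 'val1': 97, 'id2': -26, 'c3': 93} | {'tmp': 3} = {'key0': 57, 'val1': 97, 'id2': -26, 'c3': 93, 'tmp': 3}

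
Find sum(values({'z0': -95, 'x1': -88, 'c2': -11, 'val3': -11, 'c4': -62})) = (-95) + (-88) + (-11) + (-11) + (-62)
= -267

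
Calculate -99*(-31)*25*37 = 2838825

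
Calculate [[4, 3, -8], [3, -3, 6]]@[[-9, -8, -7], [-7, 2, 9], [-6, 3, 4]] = [[-9, -50, -33], [-42, -12, -24]]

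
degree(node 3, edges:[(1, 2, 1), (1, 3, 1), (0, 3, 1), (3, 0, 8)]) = incident: (1,3), (0,3), (3,0)
= 3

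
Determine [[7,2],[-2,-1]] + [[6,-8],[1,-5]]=[[13, -6], [-1, -6]]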